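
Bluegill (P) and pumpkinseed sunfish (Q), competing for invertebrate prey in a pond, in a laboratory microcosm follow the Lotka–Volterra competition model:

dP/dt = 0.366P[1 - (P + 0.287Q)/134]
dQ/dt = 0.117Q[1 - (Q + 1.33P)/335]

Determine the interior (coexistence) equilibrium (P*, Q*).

Setting both brackets to zero gives the nullclines P + 0.287Q = 134 and 1.33P + Q = 335.
Substituting Q = 335 - 1.33P into the first: P(1 - 0.287·1.33) = 134 - 0.287·335.
So P* = 37.9/0.618 = 61.2, and then Q* = 335 - 1.33·61.2 = 254.

P* ≈ 61.2, Q* ≈ 254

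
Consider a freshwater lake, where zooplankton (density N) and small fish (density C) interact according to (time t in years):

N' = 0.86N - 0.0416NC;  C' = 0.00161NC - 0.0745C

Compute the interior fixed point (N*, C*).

N* ≈ 46.3, C* ≈ 20.7

Set dC/dt = 0 with C > 0: 0.00161N - 0.0745 = 0, so N* = 0.0745/0.00161 = 46.3.
Set dN/dt = 0 with N > 0: 0.86 - 0.0416C = 0, so C* = 0.86/0.0416 = 20.7.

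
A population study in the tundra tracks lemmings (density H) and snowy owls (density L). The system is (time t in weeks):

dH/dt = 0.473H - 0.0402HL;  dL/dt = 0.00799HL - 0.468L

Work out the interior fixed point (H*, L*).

H* ≈ 58.6, L* ≈ 11.8

Set dL/dt = 0 with L > 0: 0.00799H - 0.468 = 0, so H* = 0.468/0.00799 = 58.6.
Set dH/dt = 0 with H > 0: 0.473 - 0.0402L = 0, so L* = 0.473/0.0402 = 11.8.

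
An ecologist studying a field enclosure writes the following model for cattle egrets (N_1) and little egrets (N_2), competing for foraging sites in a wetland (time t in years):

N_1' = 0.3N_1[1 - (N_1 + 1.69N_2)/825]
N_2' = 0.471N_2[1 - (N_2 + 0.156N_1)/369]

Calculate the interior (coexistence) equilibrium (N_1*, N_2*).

Setting both brackets to zero gives the nullclines N_1 + 1.69N_2 = 825 and 0.156N_1 + N_2 = 369.
Substituting N_2 = 369 - 0.156N_1 into the first: N_1(1 - 1.69·0.156) = 825 - 1.69·369.
So N_1* = 201/0.736 = 273, and then N_2* = 369 - 0.156·273 = 326.

N_1* ≈ 273, N_2* ≈ 326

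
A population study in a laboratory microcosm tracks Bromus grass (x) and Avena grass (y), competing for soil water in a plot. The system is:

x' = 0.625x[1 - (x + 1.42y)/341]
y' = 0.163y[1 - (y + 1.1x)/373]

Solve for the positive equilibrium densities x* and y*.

Setting both brackets to zero gives the nullclines x + 1.42y = 341 and 1.1x + y = 373.
Substituting y = 373 - 1.1x into the first: x(1 - 1.42·1.1) = 341 - 1.42·373.
So x* = -189/-0.562 = 336, and then y* = 373 - 1.1·336 = 3.74.

x* ≈ 336, y* ≈ 3.74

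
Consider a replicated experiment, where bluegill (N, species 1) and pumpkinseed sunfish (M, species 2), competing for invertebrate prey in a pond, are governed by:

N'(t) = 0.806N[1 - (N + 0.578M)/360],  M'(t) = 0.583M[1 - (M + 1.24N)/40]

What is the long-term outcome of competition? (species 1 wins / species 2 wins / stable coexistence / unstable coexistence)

species 1 excludes species 2

Compare the nullcline intercepts: K1/α12 = 360/0.578 = 623 > K2 = 40; K2/α21 = 40/1.24 = 32.3 < K1 = 360.
Since the inequalities point opposite ways, species 1 can invade but species 2 cannot.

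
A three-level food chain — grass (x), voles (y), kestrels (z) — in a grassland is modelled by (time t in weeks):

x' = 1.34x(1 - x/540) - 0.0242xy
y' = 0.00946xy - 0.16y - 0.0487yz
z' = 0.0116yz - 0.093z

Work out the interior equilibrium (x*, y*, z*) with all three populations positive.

From dz/dt = 0: 0.0116y* = 0.093, so y* = 8.02.
From dx/dt = 0: 1.34(1 - x*/540) = 0.0242·8.02, giving x* = 540·(1 - 0.145) = 462.
From dy/dt = 0: 0.00946·462 - 0.16 = 0.0487z*, so z* = 4.21/0.0487 = 86.4.

x* ≈ 462, y* ≈ 8.02, z* ≈ 86.4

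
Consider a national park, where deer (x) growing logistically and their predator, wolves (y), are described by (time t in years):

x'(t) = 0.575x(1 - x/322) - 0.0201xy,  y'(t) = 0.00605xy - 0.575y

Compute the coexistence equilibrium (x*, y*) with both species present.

x* ≈ 95, y* ≈ 20.2

From dy/dt = 0 with y > 0: 0.00605x* = 0.575, so x* = 95.
Substitute into dx/dt = 0: 0.575(1 - 95/322) = 0.0201y*.
The bracket is 0.705, giving y* = 0.405/0.0201 = 20.2.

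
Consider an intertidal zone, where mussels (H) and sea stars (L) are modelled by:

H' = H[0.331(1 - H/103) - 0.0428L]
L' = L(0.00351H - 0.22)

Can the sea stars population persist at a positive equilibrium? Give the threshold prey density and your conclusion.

The predator equation gives dL/dt > 0 only when H > 0.22/0.00351 = 62.7.
Without the predator, H → K = 103. Since 103 > 62.7, the predator can invade and persist.

Threshold H = 62.7; K > 62.7, so yes, the predator persists.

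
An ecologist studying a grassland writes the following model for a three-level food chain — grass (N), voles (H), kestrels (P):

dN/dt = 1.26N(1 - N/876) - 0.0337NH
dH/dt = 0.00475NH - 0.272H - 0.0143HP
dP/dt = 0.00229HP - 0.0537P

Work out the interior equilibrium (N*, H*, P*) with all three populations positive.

N* ≈ 327, H* ≈ 23.4, P* ≈ 89.5

From dP/dt = 0: 0.00229H* = 0.0537, so H* = 23.4.
From dN/dt = 0: 1.26(1 - N*/876) = 0.0337·23.4, giving N* = 876·(1 - 0.627) = 327.
From dH/dt = 0: 0.00475·327 - 0.272 = 0.0143P*, so P* = 1.28/0.0143 = 89.5.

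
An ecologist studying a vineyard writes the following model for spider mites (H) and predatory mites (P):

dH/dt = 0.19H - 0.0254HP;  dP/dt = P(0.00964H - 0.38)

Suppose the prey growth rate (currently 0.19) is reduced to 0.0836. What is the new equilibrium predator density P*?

P* ≈ 3.29

At the interior fixed point, setting dH/dt = 0 with H > 0 fixes P* = (prey growth rate)/(HP coefficient) — independent of the other coefficients.
With the change, P* = 0.0836/0.0254 = 3.29; it falls from 7.48.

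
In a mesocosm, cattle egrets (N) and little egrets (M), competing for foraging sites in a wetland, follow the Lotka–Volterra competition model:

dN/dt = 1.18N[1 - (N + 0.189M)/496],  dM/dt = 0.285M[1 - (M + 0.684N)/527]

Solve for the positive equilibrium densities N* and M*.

N* ≈ 455, M* ≈ 216

Setting both brackets to zero gives the nullclines N + 0.189M = 496 and 0.684N + M = 527.
Substituting M = 527 - 0.684N into the first: N(1 - 0.189·0.684) = 496 - 0.189·527.
So N* = 396/0.871 = 455, and then M* = 527 - 0.684·455 = 216.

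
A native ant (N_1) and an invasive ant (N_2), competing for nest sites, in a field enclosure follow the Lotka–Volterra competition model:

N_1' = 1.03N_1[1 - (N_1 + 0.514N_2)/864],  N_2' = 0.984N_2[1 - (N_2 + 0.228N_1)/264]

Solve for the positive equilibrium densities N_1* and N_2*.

N_1* ≈ 825, N_2* ≈ 75.9

Setting both brackets to zero gives the nullclines N_1 + 0.514N_2 = 864 and 0.228N_1 + N_2 = 264.
Substituting N_2 = 264 - 0.228N_1 into the first: N_1(1 - 0.514·0.228) = 864 - 0.514·264.
So N_1* = 728/0.883 = 825, and then N_2* = 264 - 0.228·825 = 75.9.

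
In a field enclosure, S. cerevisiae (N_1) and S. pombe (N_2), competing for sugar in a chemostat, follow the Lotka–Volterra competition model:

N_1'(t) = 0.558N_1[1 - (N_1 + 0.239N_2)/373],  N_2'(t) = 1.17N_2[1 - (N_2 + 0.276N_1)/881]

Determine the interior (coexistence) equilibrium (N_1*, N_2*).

N_1* ≈ 174, N_2* ≈ 833

Setting both brackets to zero gives the nullclines N_1 + 0.239N_2 = 373 and 0.276N_1 + N_2 = 881.
Substituting N_2 = 881 - 0.276N_1 into the first: N_1(1 - 0.239·0.276) = 373 - 0.239·881.
So N_1* = 162/0.934 = 174, and then N_2* = 881 - 0.276·174 = 833.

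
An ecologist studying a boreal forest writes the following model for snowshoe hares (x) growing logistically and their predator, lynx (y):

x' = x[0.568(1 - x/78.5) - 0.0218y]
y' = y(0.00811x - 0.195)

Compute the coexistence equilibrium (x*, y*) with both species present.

From dy/dt = 0 with y > 0: 0.00811x* = 0.195, so x* = 24.
Substitute into dx/dt = 0: 0.568(1 - 24/78.5) = 0.0218y*.
The bracket is 0.694, giving y* = 0.394/0.0218 = 18.1.

x* ≈ 24, y* ≈ 18.1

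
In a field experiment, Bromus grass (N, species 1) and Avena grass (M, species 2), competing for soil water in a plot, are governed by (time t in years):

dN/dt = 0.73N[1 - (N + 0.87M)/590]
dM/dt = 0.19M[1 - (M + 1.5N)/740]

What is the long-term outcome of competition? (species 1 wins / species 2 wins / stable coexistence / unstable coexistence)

Compare the nullcline intercepts: K1/α12 = 590/0.87 = 678 < K2 = 740; K2/α21 = 740/1.5 = 493 < K1 = 590.
Since both are reversed, neither can invade when rare; the interior point is a saddle.

unstable coexistence (outcome depends on initial conditions)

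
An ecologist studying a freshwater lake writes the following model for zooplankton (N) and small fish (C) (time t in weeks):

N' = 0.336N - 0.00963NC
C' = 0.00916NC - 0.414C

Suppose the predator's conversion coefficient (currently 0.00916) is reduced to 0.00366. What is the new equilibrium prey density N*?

N* ≈ 113

At the interior fixed point, setting dC/dt = 0 with C > 0 fixes N* = (predator death rate)/(NC coefficient) — independent of the other coefficients.
With the change, N* = 0.414/0.00366 = 113; it rises from 45.2.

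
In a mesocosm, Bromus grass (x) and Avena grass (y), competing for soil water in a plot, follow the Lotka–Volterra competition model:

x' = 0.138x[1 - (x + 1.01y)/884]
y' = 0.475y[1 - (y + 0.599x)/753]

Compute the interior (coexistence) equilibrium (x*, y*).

Setting both brackets to zero gives the nullclines x + 1.01y = 884 and 0.599x + y = 753.
Substituting y = 753 - 0.599x into the first: x(1 - 1.01·0.599) = 884 - 1.01·753.
So x* = 123/0.395 = 313, and then y* = 753 - 0.599·313 = 566.

x* ≈ 313, y* ≈ 566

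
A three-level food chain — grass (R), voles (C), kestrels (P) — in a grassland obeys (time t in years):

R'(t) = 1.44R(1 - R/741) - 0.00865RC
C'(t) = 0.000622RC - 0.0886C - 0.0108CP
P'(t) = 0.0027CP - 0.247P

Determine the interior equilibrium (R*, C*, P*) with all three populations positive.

From dP/dt = 0: 0.0027C* = 0.247, so C* = 91.5.
From dR/dt = 0: 1.44(1 - R*/741) = 0.00865·91.5, giving R* = 741·(1 - 0.55) = 334.
From dC/dt = 0: 0.000622·334 - 0.0886 = 0.0108P*, so P* = 0.119/0.0108 = 11.

R* ≈ 334, C* ≈ 91.5, P* ≈ 11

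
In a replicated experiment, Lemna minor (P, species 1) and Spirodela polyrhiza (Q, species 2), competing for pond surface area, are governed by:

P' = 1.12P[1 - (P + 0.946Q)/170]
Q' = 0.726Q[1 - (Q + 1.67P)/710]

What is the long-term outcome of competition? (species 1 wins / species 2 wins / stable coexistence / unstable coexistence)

Compare the nullcline intercepts: K1/α12 = 170/0.946 = 180 < K2 = 710; K2/α21 = 710/1.67 = 425 > K1 = 170.
Since the inequalities point opposite ways, species 2 can invade but species 1 cannot.

species 2 excludes species 1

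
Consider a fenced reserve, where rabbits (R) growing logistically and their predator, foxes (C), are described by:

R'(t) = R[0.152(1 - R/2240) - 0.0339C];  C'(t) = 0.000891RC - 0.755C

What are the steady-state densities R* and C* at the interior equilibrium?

From dC/dt = 0 with C > 0: 0.000891R* = 0.755, so R* = 847.
Substitute into dR/dt = 0: 0.152(1 - 847/2240) = 0.0339C*.
The bracket is 0.622, giving C* = 0.0945/0.0339 = 2.79.

R* ≈ 847, C* ≈ 2.79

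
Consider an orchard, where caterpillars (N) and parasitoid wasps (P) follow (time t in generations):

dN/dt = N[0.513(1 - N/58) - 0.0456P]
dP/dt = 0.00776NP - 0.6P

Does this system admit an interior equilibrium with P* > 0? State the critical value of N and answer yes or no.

Threshold N = 77.3; K < 77.3, so no, the predator goes extinct.

The predator equation gives dP/dt > 0 only when N > 0.6/0.00776 = 77.3.
Without the predator, N → K = 58. Since 58 < 77.3, the predator cannot invade.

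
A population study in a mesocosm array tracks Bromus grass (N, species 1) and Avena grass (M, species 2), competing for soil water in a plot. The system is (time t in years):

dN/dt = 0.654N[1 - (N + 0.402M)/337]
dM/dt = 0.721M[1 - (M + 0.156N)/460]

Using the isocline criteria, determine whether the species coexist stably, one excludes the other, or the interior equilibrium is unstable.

Compare the nullcline intercepts: K1/α12 = 337/0.402 = 838 > K2 = 460; K2/α21 = 460/0.156 = 2950 > K1 = 337.
Since both inequalities hold, each species can invade when rare, so the interior equilibrium is stable.

stable coexistence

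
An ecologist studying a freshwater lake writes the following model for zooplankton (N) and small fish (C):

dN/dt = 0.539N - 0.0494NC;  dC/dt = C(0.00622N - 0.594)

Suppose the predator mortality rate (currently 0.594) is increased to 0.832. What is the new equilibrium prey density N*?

At the interior fixed point, setting dC/dt = 0 with C > 0 fixes N* = (predator death rate)/(NC coefficient) — independent of the other coefficients.
With the change, N* = 0.832/0.00622 = 134; it rises from 95.5.

N* ≈ 134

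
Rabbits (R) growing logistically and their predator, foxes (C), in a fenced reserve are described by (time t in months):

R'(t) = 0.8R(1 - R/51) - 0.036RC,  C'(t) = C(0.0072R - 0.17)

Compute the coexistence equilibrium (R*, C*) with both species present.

From dC/dt = 0 with C > 0: 0.0072R* = 0.17, so R* = 23.6.
Substitute into dR/dt = 0: 0.8(1 - 23.6/51) = 0.036C*.
The bracket is 0.537, giving C* = 0.43/0.036 = 11.9.

R* ≈ 23.6, C* ≈ 11.9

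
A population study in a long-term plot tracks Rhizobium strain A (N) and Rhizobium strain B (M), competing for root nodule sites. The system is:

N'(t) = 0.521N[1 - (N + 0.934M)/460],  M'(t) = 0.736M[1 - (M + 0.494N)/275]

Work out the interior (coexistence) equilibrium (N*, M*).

N* ≈ 377, M* ≈ 88.7

Setting both brackets to zero gives the nullclines N + 0.934M = 460 and 0.494N + M = 275.
Substituting M = 275 - 0.494N into the first: N(1 - 0.934·0.494) = 460 - 0.934·275.
So N* = 203/0.539 = 377, and then M* = 275 - 0.494·377 = 88.7.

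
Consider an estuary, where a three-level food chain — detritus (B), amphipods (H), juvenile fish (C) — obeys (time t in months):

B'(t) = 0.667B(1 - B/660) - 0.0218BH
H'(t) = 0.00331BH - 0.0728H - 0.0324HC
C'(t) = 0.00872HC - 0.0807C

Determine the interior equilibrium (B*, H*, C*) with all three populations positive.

From dC/dt = 0: 0.00872H* = 0.0807, so H* = 9.25.
From dB/dt = 0: 0.667(1 - B*/660) = 0.0218·9.25, giving B* = 660·(1 - 0.302) = 460.
From dH/dt = 0: 0.00331·460 - 0.0728 = 0.0324C*, so C* = 1.45/0.0324 = 44.8.

B* ≈ 460, H* ≈ 9.25, C* ≈ 44.8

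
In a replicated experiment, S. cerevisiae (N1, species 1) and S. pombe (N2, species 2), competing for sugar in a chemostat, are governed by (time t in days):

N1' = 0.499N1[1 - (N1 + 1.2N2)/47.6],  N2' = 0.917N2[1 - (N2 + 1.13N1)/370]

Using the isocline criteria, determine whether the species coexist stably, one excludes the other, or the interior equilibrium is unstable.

Compare the nullcline intercepts: K1/α12 = 47.6/1.2 = 39.7 < K2 = 370; K2/α21 = 370/1.13 = 327 > K1 = 47.6.
Since the inequalities point opposite ways, species 2 can invade but species 1 cannot.

species 2 excludes species 1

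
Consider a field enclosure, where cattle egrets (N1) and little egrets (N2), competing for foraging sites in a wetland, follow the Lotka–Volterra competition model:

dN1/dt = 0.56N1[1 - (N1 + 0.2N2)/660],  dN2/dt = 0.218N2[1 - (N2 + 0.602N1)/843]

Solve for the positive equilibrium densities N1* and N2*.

Setting both brackets to zero gives the nullclines N1 + 0.2N2 = 660 and 0.602N1 + N2 = 843.
Substituting N2 = 843 - 0.602N1 into the first: N1(1 - 0.2·0.602) = 660 - 0.2·843.
So N1* = 491/0.88 = 559, and then N2* = 843 - 0.602·559 = 507.

N1* ≈ 559, N2* ≈ 507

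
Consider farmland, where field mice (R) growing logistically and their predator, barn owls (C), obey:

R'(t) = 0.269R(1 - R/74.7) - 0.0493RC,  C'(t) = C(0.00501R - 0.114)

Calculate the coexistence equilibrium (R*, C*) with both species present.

R* ≈ 22.8, C* ≈ 3.79

From dC/dt = 0 with C > 0: 0.00501R* = 0.114, so R* = 22.8.
Substitute into dR/dt = 0: 0.269(1 - 22.8/74.7) = 0.0493C*.
The bracket is 0.695, giving C* = 0.187/0.0493 = 3.79.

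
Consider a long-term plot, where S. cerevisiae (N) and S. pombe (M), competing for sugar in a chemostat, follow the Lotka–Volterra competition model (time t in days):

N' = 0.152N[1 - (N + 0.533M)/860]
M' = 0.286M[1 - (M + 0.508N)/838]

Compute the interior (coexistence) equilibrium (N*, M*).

Setting both brackets to zero gives the nullclines N + 0.533M = 860 and 0.508N + M = 838.
Substituting M = 838 - 0.508N into the first: N(1 - 0.533·0.508) = 860 - 0.533·838.
So N* = 413/0.729 = 567, and then M* = 838 - 0.508·567 = 550.

N* ≈ 567, M* ≈ 550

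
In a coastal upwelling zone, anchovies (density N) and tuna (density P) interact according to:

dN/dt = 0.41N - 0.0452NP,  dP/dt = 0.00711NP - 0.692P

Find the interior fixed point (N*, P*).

N* ≈ 97.3, P* ≈ 9.07

Set dP/dt = 0 with P > 0: 0.00711N - 0.692 = 0, so N* = 0.692/0.00711 = 97.3.
Set dN/dt = 0 with N > 0: 0.41 - 0.0452P = 0, so P* = 0.41/0.0452 = 9.07.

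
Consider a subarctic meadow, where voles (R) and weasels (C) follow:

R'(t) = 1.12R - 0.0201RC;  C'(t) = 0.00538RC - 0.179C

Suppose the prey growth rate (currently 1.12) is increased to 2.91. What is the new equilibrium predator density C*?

At the interior fixed point, setting dR/dt = 0 with R > 0 fixes C* = (prey growth rate)/(RC coefficient) — independent of the other coefficients.
With the change, C* = 2.91/0.0201 = 145; it rises from 55.7.

C* ≈ 145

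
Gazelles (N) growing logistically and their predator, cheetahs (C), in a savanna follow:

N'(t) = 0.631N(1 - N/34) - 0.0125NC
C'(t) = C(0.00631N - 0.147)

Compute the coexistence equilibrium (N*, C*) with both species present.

N* ≈ 23.3, C* ≈ 15.9

From dC/dt = 0 with C > 0: 0.00631N* = 0.147, so N* = 23.3.
Substitute into dN/dt = 0: 0.631(1 - 23.3/34) = 0.0125C*.
The bracket is 0.315, giving C* = 0.199/0.0125 = 15.9.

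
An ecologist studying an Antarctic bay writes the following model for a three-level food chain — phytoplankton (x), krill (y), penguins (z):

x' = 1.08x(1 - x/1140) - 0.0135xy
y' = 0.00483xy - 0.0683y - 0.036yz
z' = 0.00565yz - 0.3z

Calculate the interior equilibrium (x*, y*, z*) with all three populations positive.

x* ≈ 383, y* ≈ 53.1, z* ≈ 49.5

From dz/dt = 0: 0.00565y* = 0.3, so y* = 53.1.
From dx/dt = 0: 1.08(1 - x*/1140) = 0.0135·53.1, giving x* = 1140·(1 - 0.664) = 383.
From dy/dt = 0: 0.00483·383 - 0.0683 = 0.036z*, so z* = 1.78/0.036 = 49.5.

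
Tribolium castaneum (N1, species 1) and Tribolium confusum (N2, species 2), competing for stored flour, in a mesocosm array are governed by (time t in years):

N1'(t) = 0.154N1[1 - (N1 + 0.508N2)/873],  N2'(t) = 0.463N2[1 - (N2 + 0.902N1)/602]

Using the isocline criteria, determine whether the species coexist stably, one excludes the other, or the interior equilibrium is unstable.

species 1 excludes species 2

Compare the nullcline intercepts: K1/α12 = 873/0.508 = 1720 > K2 = 602; K2/α21 = 602/0.902 = 667 < K1 = 873.
Since the inequalities point opposite ways, species 1 can invade but species 2 cannot.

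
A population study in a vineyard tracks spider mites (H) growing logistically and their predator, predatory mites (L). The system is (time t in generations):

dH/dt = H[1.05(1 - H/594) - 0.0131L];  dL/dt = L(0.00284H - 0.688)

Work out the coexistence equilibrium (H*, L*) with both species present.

From dL/dt = 0 with L > 0: 0.00284H* = 0.688, so H* = 242.
Substitute into dH/dt = 0: 1.05(1 - 242/594) = 0.0131L*.
The bracket is 0.592, giving L* = 0.622/0.0131 = 47.5.

H* ≈ 242, L* ≈ 47.5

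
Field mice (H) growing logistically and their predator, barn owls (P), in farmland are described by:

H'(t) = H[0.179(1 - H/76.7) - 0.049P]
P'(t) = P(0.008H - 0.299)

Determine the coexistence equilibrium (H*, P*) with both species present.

From dP/dt = 0 with P > 0: 0.008H* = 0.299, so H* = 37.4.
Substitute into dH/dt = 0: 0.179(1 - 37.4/76.7) = 0.049P*.
The bracket is 0.513, giving P* = 0.0918/0.049 = 1.87.

H* ≈ 37.4, P* ≈ 1.87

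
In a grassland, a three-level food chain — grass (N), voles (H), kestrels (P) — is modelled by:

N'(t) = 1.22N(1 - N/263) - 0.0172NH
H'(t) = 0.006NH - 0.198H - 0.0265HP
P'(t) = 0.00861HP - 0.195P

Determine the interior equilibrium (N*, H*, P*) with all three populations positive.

N* ≈ 179, H* ≈ 22.6, P* ≈ 33.1

From dP/dt = 0: 0.00861H* = 0.195, so H* = 22.6.
From dN/dt = 0: 1.22(1 - N*/263) = 0.0172·22.6, giving N* = 263·(1 - 0.319) = 179.
From dH/dt = 0: 0.006·179 - 0.198 = 0.0265P*, so P* = 0.876/0.0265 = 33.1.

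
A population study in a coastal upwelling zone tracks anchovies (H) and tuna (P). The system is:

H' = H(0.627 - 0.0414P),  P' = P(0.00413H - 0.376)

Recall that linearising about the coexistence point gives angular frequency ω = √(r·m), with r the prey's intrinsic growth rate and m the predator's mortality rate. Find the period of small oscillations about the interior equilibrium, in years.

Here r = 0.627 and m = 0.376, so r·m = 0.236.
ω = √0.236 = 0.486 per year, hence T = 2π/ω ≈ 12.9 years.

T ≈ 12.9 years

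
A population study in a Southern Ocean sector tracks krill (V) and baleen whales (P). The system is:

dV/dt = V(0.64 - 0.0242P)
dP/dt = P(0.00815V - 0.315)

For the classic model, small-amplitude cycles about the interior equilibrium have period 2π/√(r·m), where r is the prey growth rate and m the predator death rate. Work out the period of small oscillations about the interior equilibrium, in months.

Here r = 0.64 and m = 0.315, so r·m = 0.202.
ω = √0.202 = 0.449 per month, hence T = 2π/ω ≈ 14 months.

T ≈ 14 months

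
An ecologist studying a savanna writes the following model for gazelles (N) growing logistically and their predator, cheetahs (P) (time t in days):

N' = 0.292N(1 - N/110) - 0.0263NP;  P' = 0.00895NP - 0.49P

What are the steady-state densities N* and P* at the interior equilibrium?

N* ≈ 54.7, P* ≈ 5.58

From dP/dt = 0 with P > 0: 0.00895N* = 0.49, so N* = 54.7.
Substitute into dN/dt = 0: 0.292(1 - 54.7/110) = 0.0263P*.
The bracket is 0.502, giving P* = 0.147/0.0263 = 5.58.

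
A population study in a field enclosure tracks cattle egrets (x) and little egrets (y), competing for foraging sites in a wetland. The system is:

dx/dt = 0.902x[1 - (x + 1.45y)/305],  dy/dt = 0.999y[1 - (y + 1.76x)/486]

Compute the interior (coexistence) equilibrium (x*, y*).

x* ≈ 258, y* ≈ 32.7

Setting both brackets to zero gives the nullclines x + 1.45y = 305 and 1.76x + y = 486.
Substituting y = 486 - 1.76x into the first: x(1 - 1.45·1.76) = 305 - 1.45·486.
So x* = -400/-1.55 = 258, and then y* = 486 - 1.76·258 = 32.7.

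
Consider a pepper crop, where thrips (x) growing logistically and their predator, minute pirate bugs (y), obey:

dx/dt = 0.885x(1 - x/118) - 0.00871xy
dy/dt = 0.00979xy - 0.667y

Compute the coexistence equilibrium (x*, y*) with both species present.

x* ≈ 68.1, y* ≈ 42.9

From dy/dt = 0 with y > 0: 0.00979x* = 0.667, so x* = 68.1.
Substitute into dx/dt = 0: 0.885(1 - 68.1/118) = 0.00871y*.
The bracket is 0.423, giving y* = 0.374/0.00871 = 42.9.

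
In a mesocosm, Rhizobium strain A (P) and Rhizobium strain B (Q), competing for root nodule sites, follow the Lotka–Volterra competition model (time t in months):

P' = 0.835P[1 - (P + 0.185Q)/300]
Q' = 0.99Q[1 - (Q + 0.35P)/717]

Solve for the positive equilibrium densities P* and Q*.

P* ≈ 179, Q* ≈ 654

Setting both brackets to zero gives the nullclines P + 0.185Q = 300 and 0.35P + Q = 717.
Substituting Q = 717 - 0.35P into the first: P(1 - 0.185·0.35) = 300 - 0.185·717.
So P* = 167/0.935 = 179, and then Q* = 717 - 0.35·179 = 654.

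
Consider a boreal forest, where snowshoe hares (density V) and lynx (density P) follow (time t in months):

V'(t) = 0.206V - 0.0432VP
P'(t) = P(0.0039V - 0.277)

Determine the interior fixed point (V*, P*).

Set dP/dt = 0 with P > 0: 0.0039V - 0.277 = 0, so V* = 0.277/0.0039 = 71.
Set dV/dt = 0 with V > 0: 0.206 - 0.0432P = 0, so P* = 0.206/0.0432 = 4.77.

V* ≈ 71, P* ≈ 4.77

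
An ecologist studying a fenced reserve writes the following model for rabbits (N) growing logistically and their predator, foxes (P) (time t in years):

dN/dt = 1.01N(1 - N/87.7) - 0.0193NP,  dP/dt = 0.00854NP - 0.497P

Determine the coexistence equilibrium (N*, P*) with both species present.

N* ≈ 58.2, P* ≈ 17.6

From dP/dt = 0 with P > 0: 0.00854N* = 0.497, so N* = 58.2.
Substitute into dN/dt = 0: 1.01(1 - 58.2/87.7) = 0.0193P*.
The bracket is 0.336, giving P* = 0.34/0.0193 = 17.6.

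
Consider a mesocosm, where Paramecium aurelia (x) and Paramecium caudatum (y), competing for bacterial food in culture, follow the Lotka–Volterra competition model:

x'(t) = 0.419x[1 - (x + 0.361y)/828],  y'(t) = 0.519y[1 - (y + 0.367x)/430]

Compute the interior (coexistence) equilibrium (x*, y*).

x* ≈ 776, y* ≈ 145

Setting both brackets to zero gives the nullclines x + 0.361y = 828 and 0.367x + y = 430.
Substituting y = 430 - 0.367x into the first: x(1 - 0.361·0.367) = 828 - 0.361·430.
So x* = 673/0.868 = 776, and then y* = 430 - 0.367·776 = 145.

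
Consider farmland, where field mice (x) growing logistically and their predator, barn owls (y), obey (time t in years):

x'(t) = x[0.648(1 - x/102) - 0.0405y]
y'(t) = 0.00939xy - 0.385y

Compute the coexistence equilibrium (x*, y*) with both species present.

x* ≈ 41, y* ≈ 9.57

From dy/dt = 0 with y > 0: 0.00939x* = 0.385, so x* = 41.
Substitute into dx/dt = 0: 0.648(1 - 41/102) = 0.0405y*.
The bracket is 0.598, giving y* = 0.388/0.0405 = 9.57.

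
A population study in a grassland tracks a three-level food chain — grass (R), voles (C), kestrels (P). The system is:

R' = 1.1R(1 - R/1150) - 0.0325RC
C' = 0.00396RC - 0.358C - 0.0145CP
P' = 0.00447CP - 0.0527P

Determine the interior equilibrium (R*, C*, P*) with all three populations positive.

R* ≈ 749, C* ≈ 11.8, P* ≈ 180

From dP/dt = 0: 0.00447C* = 0.0527, so C* = 11.8.
From dR/dt = 0: 1.1(1 - R*/1150) = 0.0325·11.8, giving R* = 1150·(1 - 0.348) = 749.
From dC/dt = 0: 0.00396·749 - 0.358 = 0.0145P*, so P* = 2.61/0.0145 = 180.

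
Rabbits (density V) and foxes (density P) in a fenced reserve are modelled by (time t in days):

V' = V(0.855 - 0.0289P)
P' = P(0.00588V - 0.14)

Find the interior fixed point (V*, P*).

Set dP/dt = 0 with P > 0: 0.00588V - 0.14 = 0, so V* = 0.14/0.00588 = 23.8.
Set dV/dt = 0 with V > 0: 0.855 - 0.0289P = 0, so P* = 0.855/0.0289 = 29.6.

V* ≈ 23.8, P* ≈ 29.6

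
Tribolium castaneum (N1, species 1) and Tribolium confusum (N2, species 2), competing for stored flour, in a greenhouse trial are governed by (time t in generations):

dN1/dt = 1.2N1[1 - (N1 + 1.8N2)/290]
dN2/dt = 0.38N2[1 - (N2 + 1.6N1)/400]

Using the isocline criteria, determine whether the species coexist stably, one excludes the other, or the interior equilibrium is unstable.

Compare the nullcline intercepts: K1/α12 = 290/1.8 = 161 < K2 = 400; K2/α21 = 400/1.6 = 250 < K1 = 290.
Since both are reversed, neither can invade when rare; the interior point is a saddle.

unstable coexistence (outcome depends on initial conditions)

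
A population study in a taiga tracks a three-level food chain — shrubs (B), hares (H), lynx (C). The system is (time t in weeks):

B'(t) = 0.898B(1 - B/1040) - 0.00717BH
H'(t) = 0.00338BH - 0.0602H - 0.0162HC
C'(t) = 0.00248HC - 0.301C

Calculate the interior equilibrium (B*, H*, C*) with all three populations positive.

B* ≈ 32.2, H* ≈ 121, C* ≈ 2.99

From dC/dt = 0: 0.00248H* = 0.301, so H* = 121.
From dB/dt = 0: 0.898(1 - B*/1040) = 0.00717·121, giving B* = 1040·(1 - 0.969) = 32.2.
From dH/dt = 0: 0.00338·32.2 - 0.0602 = 0.0162C*, so C* = 0.0485/0.0162 = 2.99.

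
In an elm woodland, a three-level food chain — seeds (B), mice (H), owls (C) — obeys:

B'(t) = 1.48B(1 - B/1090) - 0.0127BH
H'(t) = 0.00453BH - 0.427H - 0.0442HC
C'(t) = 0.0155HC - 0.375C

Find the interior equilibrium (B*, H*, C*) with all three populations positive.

From dC/dt = 0: 0.0155H* = 0.375, so H* = 24.2.
From dB/dt = 0: 1.48(1 - B*/1090) = 0.0127·24.2, giving B* = 1090·(1 - 0.208) = 864.
From dH/dt = 0: 0.00453·864 - 0.427 = 0.0442C*, so C* = 3.49/0.0442 = 78.9.

B* ≈ 864, H* ≈ 24.2, C* ≈ 78.9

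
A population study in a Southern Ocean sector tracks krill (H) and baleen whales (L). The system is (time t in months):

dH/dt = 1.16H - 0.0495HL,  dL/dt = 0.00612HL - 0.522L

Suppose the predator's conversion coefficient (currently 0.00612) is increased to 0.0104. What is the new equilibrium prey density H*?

At the interior fixed point, setting dL/dt = 0 with L > 0 fixes H* = (predator death rate)/(HL coefficient) — independent of the other coefficients.
With the change, H* = 0.522/0.0104 = 50.2; it falls from 85.3.

H* ≈ 50.2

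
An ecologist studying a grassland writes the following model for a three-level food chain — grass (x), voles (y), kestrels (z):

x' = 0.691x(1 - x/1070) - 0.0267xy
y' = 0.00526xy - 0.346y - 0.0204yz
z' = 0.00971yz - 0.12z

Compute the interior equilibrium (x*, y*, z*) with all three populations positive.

From dz/dt = 0: 0.00971y* = 0.12, so y* = 12.4.
From dx/dt = 0: 0.691(1 - x*/1070) = 0.0267·12.4, giving x* = 1070·(1 - 0.478) = 559.
From dy/dt = 0: 0.00526·559 - 0.346 = 0.0204z*, so z* = 2.59/0.0204 = 127.

x* ≈ 559, y* ≈ 12.4, z* ≈ 127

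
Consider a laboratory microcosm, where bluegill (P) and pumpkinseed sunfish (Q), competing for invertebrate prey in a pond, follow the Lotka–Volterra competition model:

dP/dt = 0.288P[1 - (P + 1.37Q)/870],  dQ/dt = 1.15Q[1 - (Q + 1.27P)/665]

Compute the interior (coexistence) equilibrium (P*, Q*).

P* ≈ 55.5, Q* ≈ 595

Setting both brackets to zero gives the nullclines P + 1.37Q = 870 and 1.27P + Q = 665.
Substituting Q = 665 - 1.27P into the first: P(1 - 1.37·1.27) = 870 - 1.37·665.
So P* = -41.1/-0.74 = 55.5, and then Q* = 665 - 1.27·55.5 = 595.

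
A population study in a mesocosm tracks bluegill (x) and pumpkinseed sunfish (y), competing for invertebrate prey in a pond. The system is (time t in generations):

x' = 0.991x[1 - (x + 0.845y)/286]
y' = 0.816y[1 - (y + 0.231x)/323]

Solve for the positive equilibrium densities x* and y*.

Setting both brackets to zero gives the nullclines x + 0.845y = 286 and 0.231x + y = 323.
Substituting y = 323 - 0.231x into the first: x(1 - 0.845·0.231) = 286 - 0.845·323.
So x* = 13.1/0.805 = 16.2, and then y* = 323 - 0.231·16.2 = 319.

x* ≈ 16.2, y* ≈ 319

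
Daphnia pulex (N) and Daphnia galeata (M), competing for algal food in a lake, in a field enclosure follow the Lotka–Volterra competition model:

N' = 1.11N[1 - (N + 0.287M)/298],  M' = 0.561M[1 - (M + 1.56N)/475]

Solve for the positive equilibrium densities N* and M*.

N* ≈ 293, M* ≈ 18.3

Setting both brackets to zero gives the nullclines N + 0.287M = 298 and 1.56N + M = 475.
Substituting M = 475 - 1.56N into the first: N(1 - 0.287·1.56) = 298 - 0.287·475.
So N* = 162/0.552 = 293, and then M* = 475 - 1.56·293 = 18.3.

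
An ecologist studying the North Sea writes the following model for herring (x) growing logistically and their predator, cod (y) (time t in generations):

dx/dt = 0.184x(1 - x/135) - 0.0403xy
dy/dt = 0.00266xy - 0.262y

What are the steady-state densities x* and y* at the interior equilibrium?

x* ≈ 98.5, y* ≈ 1.23

From dy/dt = 0 with y > 0: 0.00266x* = 0.262, so x* = 98.5.
Substitute into dx/dt = 0: 0.184(1 - 98.5/135) = 0.0403y*.
The bracket is 0.27, giving y* = 0.0498/0.0403 = 1.23.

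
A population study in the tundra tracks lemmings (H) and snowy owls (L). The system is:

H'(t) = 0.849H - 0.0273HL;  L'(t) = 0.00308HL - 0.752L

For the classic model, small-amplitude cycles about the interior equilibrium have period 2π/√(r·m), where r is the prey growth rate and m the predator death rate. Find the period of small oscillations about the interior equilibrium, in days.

T ≈ 7.86 days

Here r = 0.849 and m = 0.752, so r·m = 0.638.
ω = √0.638 = 0.799 per day, hence T = 2π/ω ≈ 7.86 days.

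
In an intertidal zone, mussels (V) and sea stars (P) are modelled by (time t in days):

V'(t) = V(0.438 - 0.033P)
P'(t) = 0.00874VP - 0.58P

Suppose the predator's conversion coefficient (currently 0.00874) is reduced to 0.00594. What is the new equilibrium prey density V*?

At the interior fixed point, setting dP/dt = 0 with P > 0 fixes V* = (predator death rate)/(VP coefficient) — independent of the other coefficients.
With the change, V* = 0.58/0.00594 = 97.6; it rises from 66.4.

V* ≈ 97.6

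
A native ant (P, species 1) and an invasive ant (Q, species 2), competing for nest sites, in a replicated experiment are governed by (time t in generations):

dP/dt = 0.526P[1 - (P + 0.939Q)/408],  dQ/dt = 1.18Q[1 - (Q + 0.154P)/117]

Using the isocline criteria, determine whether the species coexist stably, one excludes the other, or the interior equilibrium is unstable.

stable coexistence

Compare the nullcline intercepts: K1/α12 = 408/0.939 = 435 > K2 = 117; K2/α21 = 117/0.154 = 760 > K1 = 408.
Since both inequalities hold, each species can invade when rare, so the interior equilibrium is stable.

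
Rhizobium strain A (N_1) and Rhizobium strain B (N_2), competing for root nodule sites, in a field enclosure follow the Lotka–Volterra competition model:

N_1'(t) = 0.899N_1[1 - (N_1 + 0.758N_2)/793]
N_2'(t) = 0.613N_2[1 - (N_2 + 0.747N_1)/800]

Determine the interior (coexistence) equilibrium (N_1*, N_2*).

Setting both brackets to zero gives the nullclines N_1 + 0.758N_2 = 793 and 0.747N_1 + N_2 = 800.
Substituting N_2 = 800 - 0.747N_1 into the first: N_1(1 - 0.758·0.747) = 793 - 0.758·800.
So N_1* = 187/0.434 = 430, and then N_2* = 800 - 0.747·430 = 479.

N_1* ≈ 430, N_2* ≈ 479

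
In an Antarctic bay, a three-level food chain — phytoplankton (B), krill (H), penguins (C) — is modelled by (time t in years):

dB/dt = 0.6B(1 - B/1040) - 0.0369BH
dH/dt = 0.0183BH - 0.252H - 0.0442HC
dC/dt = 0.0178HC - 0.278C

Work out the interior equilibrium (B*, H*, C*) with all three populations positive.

B* ≈ 41.1, H* ≈ 15.6, C* ≈ 11.3

From dC/dt = 0: 0.0178H* = 0.278, so H* = 15.6.
From dB/dt = 0: 0.6(1 - B*/1040) = 0.0369·15.6, giving B* = 1040·(1 - 0.961) = 41.1.
From dH/dt = 0: 0.0183·41.1 - 0.252 = 0.0442C*, so C* = 0.5/0.0442 = 11.3.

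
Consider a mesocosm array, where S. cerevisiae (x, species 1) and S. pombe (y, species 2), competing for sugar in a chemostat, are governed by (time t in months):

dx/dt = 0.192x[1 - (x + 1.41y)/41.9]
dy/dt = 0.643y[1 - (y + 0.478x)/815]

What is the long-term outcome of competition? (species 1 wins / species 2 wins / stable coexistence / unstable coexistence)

species 2 excludes species 1

Compare the nullcline intercepts: K1/α12 = 41.9/1.41 = 29.7 < K2 = 815; K2/α21 = 815/0.478 = 1710 > K1 = 41.9.
Since the inequalities point opposite ways, species 2 can invade but species 1 cannot.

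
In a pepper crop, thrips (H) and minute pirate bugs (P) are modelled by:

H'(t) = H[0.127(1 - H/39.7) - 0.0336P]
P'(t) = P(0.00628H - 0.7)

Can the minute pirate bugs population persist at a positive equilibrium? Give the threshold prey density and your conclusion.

The predator equation gives dP/dt > 0 only when H > 0.7/0.00628 = 111.
Without the predator, H → K = 39.7. Since 39.7 < 111, the predator cannot invade.

Threshold H = 111; K < 111, so no, the predator goes extinct.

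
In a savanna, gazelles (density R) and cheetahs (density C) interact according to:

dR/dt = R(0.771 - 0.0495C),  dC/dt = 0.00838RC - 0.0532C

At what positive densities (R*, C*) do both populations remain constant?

Set dC/dt = 0 with C > 0: 0.00838R - 0.0532 = 0, so R* = 0.0532/0.00838 = 6.35.
Set dR/dt = 0 with R > 0: 0.771 - 0.0495C = 0, so C* = 0.771/0.0495 = 15.6.

R* ≈ 6.35, C* ≈ 15.6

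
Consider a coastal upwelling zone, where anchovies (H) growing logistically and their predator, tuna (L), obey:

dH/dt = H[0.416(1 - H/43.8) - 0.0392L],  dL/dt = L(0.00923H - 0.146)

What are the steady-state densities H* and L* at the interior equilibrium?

H* ≈ 15.8, L* ≈ 6.78

From dL/dt = 0 with L > 0: 0.00923H* = 0.146, so H* = 15.8.
Substitute into dH/dt = 0: 0.416(1 - 15.8/43.8) = 0.0392L*.
The bracket is 0.639, giving L* = 0.266/0.0392 = 6.78.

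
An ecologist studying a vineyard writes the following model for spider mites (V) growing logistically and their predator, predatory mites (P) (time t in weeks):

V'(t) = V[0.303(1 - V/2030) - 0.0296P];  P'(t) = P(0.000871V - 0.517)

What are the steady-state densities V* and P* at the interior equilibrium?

V* ≈ 594, P* ≈ 7.24

From dP/dt = 0 with P > 0: 0.000871V* = 0.517, so V* = 594.
Substitute into dV/dt = 0: 0.303(1 - 594/2030) = 0.0296P*.
The bracket is 0.708, giving P* = 0.214/0.0296 = 7.24.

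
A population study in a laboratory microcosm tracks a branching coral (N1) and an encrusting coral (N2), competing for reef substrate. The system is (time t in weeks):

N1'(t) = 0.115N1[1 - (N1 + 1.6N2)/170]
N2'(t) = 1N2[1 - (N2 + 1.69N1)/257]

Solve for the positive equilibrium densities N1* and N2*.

Setting both brackets to zero gives the nullclines N1 + 1.6N2 = 170 and 1.69N1 + N2 = 257.
Substituting N2 = 257 - 1.69N1 into the first: N1(1 - 1.6·1.69) = 170 - 1.6·257.
So N1* = -241/-1.7 = 142, and then N2* = 257 - 1.69·142 = 17.8.

N1* ≈ 142, N2* ≈ 17.8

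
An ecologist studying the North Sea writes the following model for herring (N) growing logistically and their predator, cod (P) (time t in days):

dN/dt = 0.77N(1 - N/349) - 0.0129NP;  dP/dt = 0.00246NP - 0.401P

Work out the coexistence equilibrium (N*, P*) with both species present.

N* ≈ 163, P* ≈ 31.8

From dP/dt = 0 with P > 0: 0.00246N* = 0.401, so N* = 163.
Substitute into dN/dt = 0: 0.77(1 - 163/349) = 0.0129P*.
The bracket is 0.533, giving P* = 0.41/0.0129 = 31.8.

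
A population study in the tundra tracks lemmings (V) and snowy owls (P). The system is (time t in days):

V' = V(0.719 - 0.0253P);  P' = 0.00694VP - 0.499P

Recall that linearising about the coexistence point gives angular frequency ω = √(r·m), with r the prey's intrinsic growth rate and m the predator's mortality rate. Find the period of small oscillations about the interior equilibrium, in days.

Here r = 0.719 and m = 0.499, so r·m = 0.359.
ω = √0.359 = 0.599 per day, hence T = 2π/ω ≈ 10.5 days.

T ≈ 10.5 days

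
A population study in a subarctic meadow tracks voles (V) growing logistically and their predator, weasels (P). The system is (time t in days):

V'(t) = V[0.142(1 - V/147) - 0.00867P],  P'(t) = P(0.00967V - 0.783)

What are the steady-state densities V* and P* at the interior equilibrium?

From dP/dt = 0 with P > 0: 0.00967V* = 0.783, so V* = 81.
Substitute into dV/dt = 0: 0.142(1 - 81/147) = 0.00867P*.
The bracket is 0.449, giving P* = 0.0638/0.00867 = 7.36.

V* ≈ 81, P* ≈ 7.36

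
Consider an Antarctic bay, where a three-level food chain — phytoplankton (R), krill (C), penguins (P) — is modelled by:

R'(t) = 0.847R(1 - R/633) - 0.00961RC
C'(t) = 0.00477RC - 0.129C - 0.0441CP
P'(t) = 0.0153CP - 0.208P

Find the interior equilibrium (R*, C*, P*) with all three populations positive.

From dP/dt = 0: 0.0153C* = 0.208, so C* = 13.6.
From dR/dt = 0: 0.847(1 - R*/633) = 0.00961·13.6, giving R* = 633·(1 - 0.154) = 535.
From dC/dt = 0: 0.00477·535 - 0.129 = 0.0441P*, so P* = 2.42/0.0441 = 55.

R* ≈ 535, C* ≈ 13.6, P* ≈ 55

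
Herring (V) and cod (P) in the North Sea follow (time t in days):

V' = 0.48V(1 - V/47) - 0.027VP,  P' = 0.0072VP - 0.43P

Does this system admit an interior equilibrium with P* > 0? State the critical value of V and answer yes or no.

The predator equation gives dP/dt > 0 only when V > 0.43/0.0072 = 59.7.
Without the predator, V → K = 47. Since 47 < 59.7, the predator cannot invade.

Threshold V = 59.7; K < 59.7, so no, the predator goes extinct.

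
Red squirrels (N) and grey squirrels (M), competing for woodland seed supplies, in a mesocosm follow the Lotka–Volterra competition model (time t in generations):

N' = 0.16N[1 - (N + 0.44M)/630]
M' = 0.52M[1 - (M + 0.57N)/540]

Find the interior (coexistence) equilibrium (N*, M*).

Setting both brackets to zero gives the nullclines N + 0.44M = 630 and 0.57N + M = 540.
Substituting M = 540 - 0.57N into the first: N(1 - 0.44·0.57) = 630 - 0.44·540.
So N* = 392/0.749 = 524, and then M* = 540 - 0.57·524 = 241.

N* ≈ 524, M* ≈ 241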